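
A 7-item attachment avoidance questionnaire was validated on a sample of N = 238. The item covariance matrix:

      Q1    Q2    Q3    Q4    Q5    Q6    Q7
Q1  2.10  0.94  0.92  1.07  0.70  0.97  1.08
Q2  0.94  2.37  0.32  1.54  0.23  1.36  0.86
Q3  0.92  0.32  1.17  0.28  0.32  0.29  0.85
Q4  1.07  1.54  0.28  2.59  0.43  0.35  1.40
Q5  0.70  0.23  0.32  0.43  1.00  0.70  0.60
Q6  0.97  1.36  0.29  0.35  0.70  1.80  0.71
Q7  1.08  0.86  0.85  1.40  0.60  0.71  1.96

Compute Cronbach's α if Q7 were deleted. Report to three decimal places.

Cronbach's α = 0.785

Remaining items: Q1, Q2, Q3, Q4, Q5, Q6 (k = 6).
Σσᵢ² = 2.10 + 2.37 + 1.17 + 2.59 + 1.00 + 1.80 = 11.03
σ²_T = 11.03 + 2 × 10.42 = 31.87
α (item deleted) = (6/5)·(1 − 11.03/31.87) = 0.785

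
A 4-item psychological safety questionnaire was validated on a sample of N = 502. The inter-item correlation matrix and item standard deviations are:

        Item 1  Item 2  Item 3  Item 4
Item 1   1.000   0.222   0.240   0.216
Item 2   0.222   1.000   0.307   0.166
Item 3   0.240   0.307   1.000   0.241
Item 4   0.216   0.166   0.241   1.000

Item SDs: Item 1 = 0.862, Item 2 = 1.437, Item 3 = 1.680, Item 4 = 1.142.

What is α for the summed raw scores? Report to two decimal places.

Σσ²ᵢ = 0.862² + 1.437² + 1.680² + 1.142² = 6.9346
Covariances σ_ij = r_ij · s_i · s_j:
  σ(Item 1,Item 2) = 0.222 × 0.862 × 1.437 = 0.2750
  σ(Item 1,Item 3) = 0.240 × 0.862 × 1.680 = 0.3476
  σ(Item 1,Item 4) = 0.216 × 0.862 × 1.142 = 0.2126
  σ(Item 2,Item 3) = 0.307 × 1.437 × 1.680 = 0.7411
  σ(Item 2,Item 4) = 0.166 × 1.437 × 1.142 = 0.2724
  σ(Item 3,Item 4) = 0.241 × 1.680 × 1.142 = 0.4624
σ²_T = Σσ²ᵢ + 2·Σσ_ij = 6.9346 + 2 × 2.3111 = 11.5568
α = (4/3)·(1 − 6.9346/11.5568) = 0.53

α = 0.53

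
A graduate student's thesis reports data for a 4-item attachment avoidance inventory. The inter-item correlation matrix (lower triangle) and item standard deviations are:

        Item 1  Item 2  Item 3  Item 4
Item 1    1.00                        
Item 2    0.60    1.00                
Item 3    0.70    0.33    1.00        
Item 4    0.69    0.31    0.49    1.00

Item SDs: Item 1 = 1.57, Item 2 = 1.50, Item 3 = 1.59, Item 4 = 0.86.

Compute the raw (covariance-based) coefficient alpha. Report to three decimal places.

Σσ²ᵢ = 1.57² + 1.50² + 1.59² + 0.86² = 7.9826
Covariances σ_ij = r_ij · s_i · s_j:
  σ(Item 1,Item 2) = 0.60 × 1.57 × 1.50 = 1.4130
  σ(Item 1,Item 3) = 0.70 × 1.57 × 1.59 = 1.7474
  σ(Item 1,Item 4) = 0.69 × 1.57 × 0.86 = 0.9316
  σ(Item 2,Item 3) = 0.33 × 1.50 × 1.59 = 0.7871
  σ(Item 2,Item 4) = 0.31 × 1.50 × 0.86 = 0.3999
  σ(Item 3,Item 4) = 0.49 × 1.59 × 0.86 = 0.6700
σ²_T = Σσ²ᵢ + 2·Σσ_ij = 7.9826 + 2 × 5.9490 = 19.8806
α = (4/3)·(1 − 7.9826/19.8806) = 0.798

α = 0.798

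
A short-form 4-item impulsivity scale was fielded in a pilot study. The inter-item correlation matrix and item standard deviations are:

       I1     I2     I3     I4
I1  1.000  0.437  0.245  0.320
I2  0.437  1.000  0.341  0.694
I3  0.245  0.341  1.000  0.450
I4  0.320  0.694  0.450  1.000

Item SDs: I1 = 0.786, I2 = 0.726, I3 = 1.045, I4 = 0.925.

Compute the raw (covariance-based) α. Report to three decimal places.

Σσ²ᵢ = 0.786² + 0.726² + 1.045² + 0.925² = 3.0925
Covariances σ_ij = r_ij · s_i · s_j:
  σ(I1,I2) = 0.437 × 0.786 × 0.726 = 0.2494
  σ(I1,I3) = 0.245 × 0.786 × 1.045 = 0.2012
  σ(I1,I4) = 0.320 × 0.786 × 0.925 = 0.2327
  σ(I2,I3) = 0.341 × 0.726 × 1.045 = 0.2587
  σ(I2,I4) = 0.694 × 0.726 × 0.925 = 0.4661
  σ(I3,I4) = 0.450 × 1.045 × 0.925 = 0.4350
σ²_T = Σσ²ᵢ + 2·Σσ_ij = 3.0925 + 2 × 1.8431 = 6.7787
α = (4/3)·(1 − 3.0925/6.7787) = 0.725

α = 0.725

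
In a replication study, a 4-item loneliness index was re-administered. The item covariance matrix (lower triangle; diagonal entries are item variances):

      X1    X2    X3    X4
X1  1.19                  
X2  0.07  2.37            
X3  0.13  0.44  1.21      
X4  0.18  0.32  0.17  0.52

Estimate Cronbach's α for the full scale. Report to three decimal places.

Cronbach's α = 0.442

Σσ²ᵢ = 1.19 + 2.37 + 1.21 + 0.52 = 5.29
Sum of the distinct covariances = 1.31
σ²_T = 5.29 + 2 × 1.31 = 7.91
α = (k/(k−1))·(1 − Σσ²ᵢ/σ²_T) = (4/3)·(1 − 5.29/7.91) = 0.442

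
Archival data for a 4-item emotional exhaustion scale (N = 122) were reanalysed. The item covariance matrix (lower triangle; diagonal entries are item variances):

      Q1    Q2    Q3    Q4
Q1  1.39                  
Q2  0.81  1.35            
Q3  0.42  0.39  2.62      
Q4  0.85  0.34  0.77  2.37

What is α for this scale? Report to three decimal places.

sum of item variances = 1.39 + 1.35 + 2.62 + 2.37 = 7.73
Σ_{i<j} σ_ij = 3.58
total variance = 7.73 + 2 × 3.58 = 14.89
α = (k/(k−1))·(1 − sum of item variances/total variance) = (4/3)·(1 − 7.73/14.89) = 0.641

α = 0.641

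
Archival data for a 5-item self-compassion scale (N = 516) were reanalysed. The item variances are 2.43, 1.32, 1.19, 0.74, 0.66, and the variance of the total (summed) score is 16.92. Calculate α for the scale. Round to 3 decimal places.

Σσᵢ² = 2.43 + 1.32 + 1.19 + 0.74 + 0.66 = 6.34
α = (k/(k−1))·(1 − Σσᵢ²/total variance) = (5/4)·(1 − 6.34/16.92) = 0.782

α = 0.782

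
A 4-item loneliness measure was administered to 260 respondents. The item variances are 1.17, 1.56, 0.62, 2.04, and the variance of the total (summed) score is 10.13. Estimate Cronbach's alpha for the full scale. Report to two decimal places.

sum of item variances = 1.17 + 1.56 + 0.62 + 2.04 = 5.39
α = (k/(k−1))·(1 − sum of item variances/σ²_total) = (4/3)·(1 − 5.39/10.13) = 0.62

Cronbach's alpha = 0.62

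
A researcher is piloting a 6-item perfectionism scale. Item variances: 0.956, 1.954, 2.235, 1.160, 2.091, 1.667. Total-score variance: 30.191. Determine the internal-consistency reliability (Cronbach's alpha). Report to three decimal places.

α = 0.800

Σσ²ᵢ = 0.956 + 1.954 + 2.235 + 1.160 + 2.091 + 1.667 = 10.063
α = (k/(k−1))·(1 − Σσ²ᵢ/total variance) = (6/5)·(1 − 10.063/30.191) = 0.800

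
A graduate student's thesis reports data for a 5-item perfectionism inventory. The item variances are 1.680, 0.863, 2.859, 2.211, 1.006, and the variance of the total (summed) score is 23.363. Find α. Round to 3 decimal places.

α = 0.789

Σσ²ᵢ = 1.680 + 0.863 + 2.859 + 2.211 + 1.006 = 8.619
α = (k/(k−1))·(1 − Σσ²ᵢ/total variance) = (5/4)·(1 − 8.619/23.363) = 0.789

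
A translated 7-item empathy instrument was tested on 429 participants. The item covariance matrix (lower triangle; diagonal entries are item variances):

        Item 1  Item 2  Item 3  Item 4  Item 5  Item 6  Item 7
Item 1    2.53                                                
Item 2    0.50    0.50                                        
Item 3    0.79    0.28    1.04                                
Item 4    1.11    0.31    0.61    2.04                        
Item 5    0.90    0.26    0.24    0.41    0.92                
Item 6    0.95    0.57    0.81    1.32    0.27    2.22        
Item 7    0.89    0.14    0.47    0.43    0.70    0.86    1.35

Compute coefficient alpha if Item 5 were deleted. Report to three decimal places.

α = 0.810

Remaining items: Item 1, Item 2, Item 3, Item 4, Item 6, Item 7 (k = 6).
ΣVar(i) = 2.53 + 0.50 + 1.04 + 2.04 + 2.22 + 1.35 = 9.68
σ²_T = 9.68 + 2 × 10.04 = 29.76
α (item deleted) = (6/5)·(1 − 9.68/29.76) = 0.810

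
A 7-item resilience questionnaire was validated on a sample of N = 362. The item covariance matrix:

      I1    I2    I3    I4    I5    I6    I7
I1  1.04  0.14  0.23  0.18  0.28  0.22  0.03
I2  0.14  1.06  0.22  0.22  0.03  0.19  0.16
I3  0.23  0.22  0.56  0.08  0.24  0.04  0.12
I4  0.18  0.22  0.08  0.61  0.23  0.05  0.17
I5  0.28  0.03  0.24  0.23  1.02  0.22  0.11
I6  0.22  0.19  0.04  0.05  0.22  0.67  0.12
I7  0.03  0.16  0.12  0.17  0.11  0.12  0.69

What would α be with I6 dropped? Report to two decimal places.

α = 0.59

Remaining items: I1, I2, I3, I4, I5, I7 (k = 6).
ΣVar(i) = 1.04 + 1.06 + 0.56 + 0.61 + 1.02 + 0.69 = 4.98
total variance = 4.98 + 2 × 2.44 = 9.86
α (item deleted) = (6/5)·(1 − 4.98/9.86) = 0.59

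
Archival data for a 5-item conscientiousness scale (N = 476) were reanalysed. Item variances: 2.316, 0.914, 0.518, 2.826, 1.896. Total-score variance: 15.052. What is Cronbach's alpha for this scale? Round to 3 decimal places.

α = 0.547

ΣVar(i) = 2.316 + 0.914 + 0.518 + 2.826 + 1.896 = 8.470
α = (k/(k−1))·(1 − ΣVar(i)/σ²_total) = (5/4)·(1 − 8.470/15.052) = 0.547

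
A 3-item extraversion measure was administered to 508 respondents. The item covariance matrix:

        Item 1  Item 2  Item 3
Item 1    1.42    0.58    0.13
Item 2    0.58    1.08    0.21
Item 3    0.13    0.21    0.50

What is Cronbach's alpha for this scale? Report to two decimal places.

Σσ²ᵢ = 1.42 + 1.08 + 0.50 = 3.00
Σ_{i<j} σ_ij = 0.92
σ²_total = 3.00 + 2 × 0.92 = 4.84
α = (k/(k−1))·(1 − Σσ²ᵢ/σ²_total) = (3/2)·(1 − 3.00/4.84) = 0.57

Cronbach's alpha = 0.57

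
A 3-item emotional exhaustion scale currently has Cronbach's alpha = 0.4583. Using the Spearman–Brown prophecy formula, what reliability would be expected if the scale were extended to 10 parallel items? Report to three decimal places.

predicted reliability = 0.738

Length factor m = 10/3 = 3.3333
α' = m·α / (1 + (m−1)·α)
   = 10/3 × 0.4583 / (1 + (10/3 − 1) × 0.4583)
   = 1.5277 / 2.0694 = 0.738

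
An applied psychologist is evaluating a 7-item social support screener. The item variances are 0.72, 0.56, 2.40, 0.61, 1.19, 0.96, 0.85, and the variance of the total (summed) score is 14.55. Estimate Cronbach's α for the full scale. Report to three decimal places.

α = 0.582

Σσᵢ² = 0.72 + 0.56 + 2.40 + 0.61 + 1.19 + 0.96 + 0.85 = 7.29
α = (k/(k−1))·(1 − Σσᵢ²/Var(T)) = (7/6)·(1 − 7.29/14.55) = 0.582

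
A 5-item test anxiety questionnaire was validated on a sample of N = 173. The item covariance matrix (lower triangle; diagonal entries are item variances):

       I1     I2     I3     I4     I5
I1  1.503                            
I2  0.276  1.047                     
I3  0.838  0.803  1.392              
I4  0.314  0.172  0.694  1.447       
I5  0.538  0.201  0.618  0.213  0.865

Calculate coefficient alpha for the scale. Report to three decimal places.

sum of item variances = 1.503 + 1.047 + 1.392 + 1.447 + 0.865 = 6.254
Sum of the distinct covariances = 4.667
Var(T) = 6.254 + 2 × 4.667 = 15.588
α = (k/(k−1))·(1 − sum of item variances/Var(T)) = (5/4)·(1 − 6.254/15.588) = 0.748

coefficient alpha = 0.748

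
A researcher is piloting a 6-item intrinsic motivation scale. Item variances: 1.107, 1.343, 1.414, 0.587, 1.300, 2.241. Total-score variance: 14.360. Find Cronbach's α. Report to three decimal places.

ΣVar(i) = 1.107 + 1.343 + 1.414 + 0.587 + 1.300 + 2.241 = 7.992
α = (k/(k−1))·(1 − ΣVar(i)/σ²_total) = (6/5)·(1 − 7.992/14.360) = 0.532

α = 0.532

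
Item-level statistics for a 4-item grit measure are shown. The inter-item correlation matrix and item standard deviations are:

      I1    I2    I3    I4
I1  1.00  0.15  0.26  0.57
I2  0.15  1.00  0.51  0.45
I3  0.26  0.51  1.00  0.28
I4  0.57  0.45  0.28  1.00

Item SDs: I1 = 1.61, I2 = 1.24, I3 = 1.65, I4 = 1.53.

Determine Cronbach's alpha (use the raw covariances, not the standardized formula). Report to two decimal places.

Cronbach's alpha = 0.69

Σσ²ᵢ = 1.61² + 1.24² + 1.65² + 1.53² = 9.1931
Covariances σ_ij = r_ij · s_i · s_j:
  σ(I1,I2) = 0.15 × 1.61 × 1.24 = 0.2995
  σ(I1,I3) = 0.26 × 1.61 × 1.65 = 0.6907
  σ(I1,I4) = 0.57 × 1.61 × 1.53 = 1.4041
  σ(I2,I3) = 0.51 × 1.24 × 1.65 = 1.0435
  σ(I2,I4) = 0.45 × 1.24 × 1.53 = 0.8537
  σ(I3,I4) = 0.28 × 1.65 × 1.53 = 0.7069
σ²_T = Σσ²ᵢ + 2·Σσ_ij = 9.1931 + 2 × 4.9984 = 19.1899
α = (4/3)·(1 − 9.1931/19.1899) = 0.69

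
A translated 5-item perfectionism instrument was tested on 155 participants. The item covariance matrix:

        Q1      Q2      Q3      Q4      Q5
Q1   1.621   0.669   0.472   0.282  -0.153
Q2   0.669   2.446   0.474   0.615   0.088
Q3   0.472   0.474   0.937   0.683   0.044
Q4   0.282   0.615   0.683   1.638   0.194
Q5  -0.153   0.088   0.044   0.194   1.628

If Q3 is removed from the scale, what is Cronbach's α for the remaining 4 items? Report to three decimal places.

α = 0.422

Remaining items: Q1, Q2, Q4, Q5 (k = 4).
sum of item variances = 1.621 + 2.446 + 1.638 + 1.628 = 7.333
Var(T) = 7.333 + 2 × 1.695 = 10.723
α (item deleted) = (4/3)·(1 − 7.333/10.723) = 0.422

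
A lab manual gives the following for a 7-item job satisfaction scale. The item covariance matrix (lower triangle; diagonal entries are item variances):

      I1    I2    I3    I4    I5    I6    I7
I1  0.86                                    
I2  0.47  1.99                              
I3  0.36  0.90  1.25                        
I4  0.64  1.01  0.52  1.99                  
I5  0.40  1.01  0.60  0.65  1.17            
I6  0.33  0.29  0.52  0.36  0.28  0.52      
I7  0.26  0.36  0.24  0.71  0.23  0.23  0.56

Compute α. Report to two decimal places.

α = 0.83

Σσ²ᵢ = 0.86 + 1.99 + 1.25 + 1.99 + 1.17 + 0.52 + 0.56 = 8.34
Sum of the distinct covariances = 10.37
total variance = 8.34 + 2 × 10.37 = 29.08
α = (k/(k−1))·(1 − Σσ²ᵢ/total variance) = (7/6)·(1 − 8.34/29.08) = 0.83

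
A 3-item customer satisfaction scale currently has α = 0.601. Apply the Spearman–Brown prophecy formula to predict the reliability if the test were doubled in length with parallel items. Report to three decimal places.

predicted reliability = 0.751

Length factor m = 2
α' = m·α / (1 + (m−1)·α)
   = 2 × 0.601 / (1 + (2 − 1) × 0.601)
   = 1.2020 / 1.6010 = 0.751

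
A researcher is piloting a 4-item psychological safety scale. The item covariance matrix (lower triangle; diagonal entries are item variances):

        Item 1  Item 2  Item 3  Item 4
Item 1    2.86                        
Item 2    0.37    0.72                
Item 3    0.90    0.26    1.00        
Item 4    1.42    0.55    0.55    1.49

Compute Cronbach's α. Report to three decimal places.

Cronbach's α = 0.762

Σσ²ᵢ = 2.86 + 0.72 + 1.00 + 1.49 = 6.07
Sum of off-diagonal covariances = 4.05
Var(T) = 6.07 + 2 × 4.05 = 14.17
α = (k/(k−1))·(1 − Σσ²ᵢ/Var(T)) = (4/3)·(1 − 6.07/14.17) = 0.762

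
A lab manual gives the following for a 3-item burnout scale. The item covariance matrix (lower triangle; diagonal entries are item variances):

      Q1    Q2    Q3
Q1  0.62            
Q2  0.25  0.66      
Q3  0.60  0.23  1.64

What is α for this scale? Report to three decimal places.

α = 0.638

Σσᵢ² = 0.62 + 0.66 + 1.64 = 2.92
Sum of off-diagonal covariances = 1.08
Var(T) = 2.92 + 2 × 1.08 = 5.08
α = (k/(k−1))·(1 − Σσᵢ²/Var(T)) = (3/2)·(1 − 2.92/5.08) = 0.638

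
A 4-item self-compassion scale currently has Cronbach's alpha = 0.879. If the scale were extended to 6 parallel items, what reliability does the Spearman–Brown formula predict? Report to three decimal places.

Length factor m = 6/4 = 1.5000
α' = m·α / (1 + (m−1)·α)
   = 6/4 × 0.879 / (1 + (6/4 − 1) × 0.879)
   = 1.3185 / 1.4395 = 0.916

predicted reliability = 0.916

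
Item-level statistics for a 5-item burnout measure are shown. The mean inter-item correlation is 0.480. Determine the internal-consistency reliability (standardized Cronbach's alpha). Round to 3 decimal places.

standardized Cronbach's alpha = 0.822

Standardized α = k·r̄ / (1 + (k−1)·r̄) = 5 × 0.480 / (1 + 4 × 0.480)
  = 2.4000 / 2.9200 = 0.822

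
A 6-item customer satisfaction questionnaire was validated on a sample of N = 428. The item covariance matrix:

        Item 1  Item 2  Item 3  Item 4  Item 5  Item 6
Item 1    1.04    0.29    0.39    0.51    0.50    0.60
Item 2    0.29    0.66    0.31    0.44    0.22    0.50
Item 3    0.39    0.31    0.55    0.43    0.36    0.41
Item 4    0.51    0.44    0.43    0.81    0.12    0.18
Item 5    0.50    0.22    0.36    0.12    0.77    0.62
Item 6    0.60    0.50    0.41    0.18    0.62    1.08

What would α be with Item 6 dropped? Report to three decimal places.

α = 0.814

Remaining items: Item 1, Item 2, Item 3, Item 4, Item 5 (k = 5).
Σσ²ᵢ = 1.04 + 0.66 + 0.55 + 0.81 + 0.77 = 3.83
total variance = 3.83 + 2 × 3.57 = 10.97
α (item deleted) = (5/4)·(1 − 3.83/10.97) = 0.814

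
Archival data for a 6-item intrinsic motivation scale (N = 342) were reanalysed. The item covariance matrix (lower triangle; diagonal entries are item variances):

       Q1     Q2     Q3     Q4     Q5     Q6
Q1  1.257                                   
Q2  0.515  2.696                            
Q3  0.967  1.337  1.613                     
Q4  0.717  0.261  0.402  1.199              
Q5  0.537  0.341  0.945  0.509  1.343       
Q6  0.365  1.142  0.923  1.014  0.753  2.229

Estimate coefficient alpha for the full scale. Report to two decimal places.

α = 0.81

Σσ²ᵢ = 1.257 + 2.696 + 1.613 + 1.199 + 1.343 + 2.229 = 10.337
Sum of off-diagonal covariances = 10.728
total variance = 10.337 + 2 × 10.728 = 31.793
α = (k/(k−1))·(1 − Σσ²ᵢ/total variance) = (6/5)·(1 − 10.337/31.793) = 0.81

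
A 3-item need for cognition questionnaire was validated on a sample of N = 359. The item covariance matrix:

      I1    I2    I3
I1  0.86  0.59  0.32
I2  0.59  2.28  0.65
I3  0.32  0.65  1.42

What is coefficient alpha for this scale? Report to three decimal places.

Σσᵢ² = 0.86 + 2.28 + 1.42 = 4.56
Sum of off-diagonal covariances = 1.56
σ²_total = 4.56 + 2 × 1.56 = 7.68
α = (k/(k−1))·(1 − Σσᵢ²/σ²_total) = (3/2)·(1 − 4.56/7.68) = 0.609

α = 0.609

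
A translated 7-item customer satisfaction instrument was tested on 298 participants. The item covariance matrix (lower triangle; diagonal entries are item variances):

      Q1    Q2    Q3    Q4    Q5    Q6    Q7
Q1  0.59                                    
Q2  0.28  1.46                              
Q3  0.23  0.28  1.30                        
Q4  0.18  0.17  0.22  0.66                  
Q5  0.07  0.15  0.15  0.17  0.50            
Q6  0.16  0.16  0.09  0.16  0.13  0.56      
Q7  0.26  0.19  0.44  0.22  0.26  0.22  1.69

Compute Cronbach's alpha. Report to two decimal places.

Cronbach's alpha = 0.65

Σσ²ᵢ = 0.59 + 1.46 + 1.30 + 0.66 + 0.50 + 0.56 + 1.69 = 6.76
Sum of the distinct covariances = 4.19
σ²_total = 6.76 + 2 × 4.19 = 15.14
α = (k/(k−1))·(1 − Σσ²ᵢ/σ²_total) = (7/6)·(1 − 6.76/15.14) = 0.65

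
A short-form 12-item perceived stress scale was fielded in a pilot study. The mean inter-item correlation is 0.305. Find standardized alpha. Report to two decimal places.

Standardized α = k·r̄ / (1 + (k−1)·r̄) = 12 × 0.305 / (1 + 11 × 0.305)
  = 3.6600 / 4.3550 = 0.84

standardized alpha = 0.84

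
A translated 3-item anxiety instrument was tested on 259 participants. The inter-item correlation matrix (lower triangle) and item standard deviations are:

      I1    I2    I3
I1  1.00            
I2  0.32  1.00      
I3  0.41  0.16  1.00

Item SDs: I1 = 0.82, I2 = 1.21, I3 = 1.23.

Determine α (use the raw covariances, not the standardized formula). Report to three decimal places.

α = 0.520

Σσ²ᵢ = 0.82² + 1.21² + 1.23² = 3.6494
Covariances σ_ij = r_ij · s_i · s_j:
  σ(I1,I2) = 0.32 × 0.82 × 1.21 = 0.3175
  σ(I1,I3) = 0.41 × 0.82 × 1.23 = 0.4135
  σ(I2,I3) = 0.16 × 1.21 × 1.23 = 0.2381
σ²_T = Σσ²ᵢ + 2·Σσ_ij = 3.6494 + 2 × 0.9691 = 5.5876
α = (3/2)·(1 − 3.6494/5.5876) = 0.520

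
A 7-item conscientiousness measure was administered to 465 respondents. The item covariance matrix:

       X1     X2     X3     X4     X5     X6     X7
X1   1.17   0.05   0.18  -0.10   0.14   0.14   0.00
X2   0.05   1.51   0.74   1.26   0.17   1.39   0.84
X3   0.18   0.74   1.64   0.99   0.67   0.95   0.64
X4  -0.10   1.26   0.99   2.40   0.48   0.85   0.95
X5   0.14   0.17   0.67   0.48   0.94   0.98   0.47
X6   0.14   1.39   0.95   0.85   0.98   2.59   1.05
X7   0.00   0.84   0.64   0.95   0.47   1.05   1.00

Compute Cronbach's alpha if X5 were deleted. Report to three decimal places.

Remaining items: X1, X2, X3, X4, X6, X7 (k = 6).
ΣVar(i) = 1.17 + 1.51 + 1.64 + 2.40 + 2.59 + 1.00 = 10.31
σ²_total = 10.31 + 2 × 9.93 = 30.17
α (item deleted) = (6/5)·(1 − 10.31/30.17) = 0.790

α = 0.790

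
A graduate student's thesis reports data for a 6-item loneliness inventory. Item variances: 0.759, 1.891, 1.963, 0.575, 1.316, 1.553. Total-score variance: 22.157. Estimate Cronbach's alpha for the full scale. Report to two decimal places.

ΣVar(i) = 0.759 + 1.891 + 1.963 + 0.575 + 1.316 + 1.553 = 8.057
α = (k/(k−1))·(1 − ΣVar(i)/σ²_T) = (6/5)·(1 − 8.057/22.157) = 0.76

α = 0.76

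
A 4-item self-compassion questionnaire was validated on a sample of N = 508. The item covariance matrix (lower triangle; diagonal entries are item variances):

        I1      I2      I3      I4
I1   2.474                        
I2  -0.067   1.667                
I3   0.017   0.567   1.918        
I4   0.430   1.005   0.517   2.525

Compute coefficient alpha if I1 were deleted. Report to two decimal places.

Remaining items: I2, I3, I4 (k = 3).
Σσ²ᵢ = 1.667 + 1.918 + 2.525 = 6.110
total variance = 6.110 + 2 × 2.089 = 10.288
α (item deleted) = (3/2)·(1 − 6.110/10.288) = 0.61

coefficient alpha = 0.61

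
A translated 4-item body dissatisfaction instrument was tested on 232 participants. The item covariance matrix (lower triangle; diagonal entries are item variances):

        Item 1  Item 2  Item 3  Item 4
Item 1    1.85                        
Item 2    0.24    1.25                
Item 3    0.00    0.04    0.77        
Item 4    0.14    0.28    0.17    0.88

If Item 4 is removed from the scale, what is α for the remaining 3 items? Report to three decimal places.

α = 0.190

Remaining items: Item 1, Item 2, Item 3 (k = 3).
ΣVar(i) = 1.85 + 1.25 + 0.77 = 3.87
Var(T) = 3.87 + 2 × 0.28 = 4.43
α (item deleted) = (3/2)·(1 − 3.87/4.43) = 0.190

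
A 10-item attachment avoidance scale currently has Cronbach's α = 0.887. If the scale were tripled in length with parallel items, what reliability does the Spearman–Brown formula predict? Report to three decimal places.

predicted reliability = 0.959

Length factor m = 3
α' = m·α / (1 + (m−1)·α)
   = 3 × 0.887 / (1 + (3 − 1) × 0.887)
   = 2.6610 / 2.7740 = 0.959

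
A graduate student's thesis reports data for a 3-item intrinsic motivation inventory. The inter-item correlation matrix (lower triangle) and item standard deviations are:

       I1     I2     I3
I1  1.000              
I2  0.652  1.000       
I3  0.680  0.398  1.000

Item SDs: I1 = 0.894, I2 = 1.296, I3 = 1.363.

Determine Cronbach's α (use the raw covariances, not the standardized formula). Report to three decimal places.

Cronbach's α = 0.770

Σσ²ᵢ = 0.894² + 1.296² + 1.363² = 4.3366
Covariances σ_ij = r_ij · s_i · s_j:
  σ(I1,I2) = 0.652 × 0.894 × 1.296 = 0.7554
  σ(I1,I3) = 0.680 × 0.894 × 1.363 = 0.8286
  σ(I2,I3) = 0.398 × 1.296 × 1.363 = 0.7030
σ²_T = Σσ²ᵢ + 2·Σσ_ij = 4.3366 + 2 × 2.2870 = 8.9106
α = (3/2)·(1 − 4.3366/8.9106) = 0.770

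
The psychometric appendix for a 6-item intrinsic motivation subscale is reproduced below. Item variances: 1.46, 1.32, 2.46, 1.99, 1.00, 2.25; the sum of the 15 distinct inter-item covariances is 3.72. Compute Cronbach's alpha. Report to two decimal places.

Σσ²ᵢ = 1.46 + 1.32 + 2.46 + 1.99 + 1.00 + 2.25 = 10.48
Sum of distinct covariances = 3.72
σ²_T = Σσ²ᵢ + 2·Σcov = 10.48 + 2 × 3.72 = 17.92
α = (6/5)·(1 − 10.48/17.92) = 0.50

Cronbach's alpha = 0.50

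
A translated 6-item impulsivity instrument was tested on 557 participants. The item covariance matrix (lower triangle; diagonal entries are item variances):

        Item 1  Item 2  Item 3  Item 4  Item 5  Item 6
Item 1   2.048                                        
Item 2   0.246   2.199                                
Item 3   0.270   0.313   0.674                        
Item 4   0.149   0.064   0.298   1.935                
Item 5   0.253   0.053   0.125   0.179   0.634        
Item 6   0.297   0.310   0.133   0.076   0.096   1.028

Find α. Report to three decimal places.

Σσ²ᵢ = 2.048 + 2.199 + 0.674 + 1.935 + 0.634 + 1.028 = 8.518
Sum of off-diagonal covariances = 2.862
total variance = 8.518 + 2 × 2.862 = 14.242
α = (k/(k−1))·(1 − Σσ²ᵢ/total variance) = (6/5)·(1 − 8.518/14.242) = 0.482

α = 0.482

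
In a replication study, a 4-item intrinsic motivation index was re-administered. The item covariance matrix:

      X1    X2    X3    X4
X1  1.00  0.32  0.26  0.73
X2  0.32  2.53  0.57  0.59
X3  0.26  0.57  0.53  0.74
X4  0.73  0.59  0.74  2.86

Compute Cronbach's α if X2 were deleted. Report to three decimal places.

α = 0.661

Remaining items: X1, X3, X4 (k = 3).
sum of item variances = 1.00 + 0.53 + 2.86 = 4.39
total variance = 4.39 + 2 × 1.73 = 7.85
α (item deleted) = (3/2)·(1 − 4.39/7.85) = 0.661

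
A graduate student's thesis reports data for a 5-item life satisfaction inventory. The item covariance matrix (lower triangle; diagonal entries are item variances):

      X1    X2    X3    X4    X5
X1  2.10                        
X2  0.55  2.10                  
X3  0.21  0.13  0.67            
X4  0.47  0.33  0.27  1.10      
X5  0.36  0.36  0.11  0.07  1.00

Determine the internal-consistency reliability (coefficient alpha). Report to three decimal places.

sum of item variances = 2.10 + 2.10 + 0.67 + 1.10 + 1.00 = 6.97
Sum of off-diagonal covariances = 2.86
Var(T) = 6.97 + 2 × 2.86 = 12.69
α = (k/(k−1))·(1 − sum of item variances/Var(T)) = (5/4)·(1 − 6.97/12.69) = 0.563

coefficient alpha = 0.563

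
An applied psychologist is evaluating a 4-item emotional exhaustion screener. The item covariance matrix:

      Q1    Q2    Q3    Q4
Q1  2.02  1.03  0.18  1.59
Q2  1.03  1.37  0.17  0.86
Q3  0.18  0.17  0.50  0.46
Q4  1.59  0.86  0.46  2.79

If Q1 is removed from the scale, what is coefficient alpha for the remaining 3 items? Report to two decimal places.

coefficient alpha = 0.59

Remaining items: Q2, Q3, Q4 (k = 3).
ΣVar(i) = 1.37 + 0.50 + 2.79 = 4.66
Var(T) = 4.66 + 2 × 1.49 = 7.64
α (item deleted) = (3/2)·(1 − 4.66/7.64) = 0.59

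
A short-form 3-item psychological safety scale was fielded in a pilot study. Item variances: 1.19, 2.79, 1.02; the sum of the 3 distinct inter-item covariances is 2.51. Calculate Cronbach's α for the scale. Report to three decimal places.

Cronbach's α = 0.751

sum of item variances = 1.19 + 2.79 + 1.02 = 5.00
Sum of distinct covariances = 2.51
Var(T) = sum of item variances + 2·Σcov = 5.00 + 2 × 2.51 = 10.02
α = (3/2)·(1 − 5.00/10.02) = 0.751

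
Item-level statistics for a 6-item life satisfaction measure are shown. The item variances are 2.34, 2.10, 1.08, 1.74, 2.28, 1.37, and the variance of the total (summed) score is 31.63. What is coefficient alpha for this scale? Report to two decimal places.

Σσ²ᵢ = 2.34 + 2.10 + 1.08 + 1.74 + 2.28 + 1.37 = 10.91
α = (k/(k−1))·(1 − Σσ²ᵢ/σ²_T) = (6/5)·(1 − 10.91/31.63) = 0.79

coefficient alpha = 0.79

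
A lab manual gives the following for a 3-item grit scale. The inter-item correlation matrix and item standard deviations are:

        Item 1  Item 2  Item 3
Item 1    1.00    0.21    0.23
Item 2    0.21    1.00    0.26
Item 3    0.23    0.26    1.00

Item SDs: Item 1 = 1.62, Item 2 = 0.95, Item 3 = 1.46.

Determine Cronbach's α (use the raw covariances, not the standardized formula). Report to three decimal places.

Σσ²ᵢ = 1.62² + 0.95² + 1.46² = 5.6585
Covariances σ_ij = r_ij · s_i · s_j:
  σ(Item 1,Item 2) = 0.21 × 1.62 × 0.95 = 0.3232
  σ(Item 1,Item 3) = 0.23 × 1.62 × 1.46 = 0.5440
  σ(Item 2,Item 3) = 0.26 × 0.95 × 1.46 = 0.3606
σ²_T = Σσ²ᵢ + 2·Σσ_ij = 5.6585 + 2 × 1.2278 = 8.1141
α = (3/2)·(1 − 5.6585/8.1141) = 0.454

α = 0.454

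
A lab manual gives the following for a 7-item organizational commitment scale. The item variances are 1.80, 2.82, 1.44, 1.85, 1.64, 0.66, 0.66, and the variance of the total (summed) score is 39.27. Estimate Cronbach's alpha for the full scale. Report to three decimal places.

α = 0.844

Σσᵢ² = 1.80 + 2.82 + 1.44 + 1.85 + 1.64 + 0.66 + 0.66 = 10.87
α = (k/(k−1))·(1 − Σσᵢ²/Var(T)) = (7/6)·(1 − 10.87/39.27) = 0.844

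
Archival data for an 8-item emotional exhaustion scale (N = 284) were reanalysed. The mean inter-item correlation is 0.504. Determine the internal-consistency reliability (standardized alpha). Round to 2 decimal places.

α = 0.89

Standardized α = k·r̄ / (1 + (k−1)·r̄) = 8 × 0.504 / (1 + 7 × 0.504)
  = 4.0320 / 4.5280 = 0.89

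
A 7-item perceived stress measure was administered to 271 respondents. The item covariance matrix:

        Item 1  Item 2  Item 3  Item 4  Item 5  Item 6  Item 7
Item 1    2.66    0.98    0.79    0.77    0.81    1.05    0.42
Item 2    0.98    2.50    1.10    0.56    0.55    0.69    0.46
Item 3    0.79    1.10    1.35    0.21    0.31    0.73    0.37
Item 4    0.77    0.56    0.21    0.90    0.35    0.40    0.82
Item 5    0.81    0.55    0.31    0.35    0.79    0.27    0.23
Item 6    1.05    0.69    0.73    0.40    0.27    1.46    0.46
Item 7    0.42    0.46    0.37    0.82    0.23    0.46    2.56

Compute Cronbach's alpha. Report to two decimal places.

sum of item variances = 2.66 + 2.50 + 1.35 + 0.90 + 0.79 + 1.46 + 2.56 = 12.22
Σ_{i<j} σ_ij = 12.33
σ²_T = 12.22 + 2 × 12.33 = 36.88
α = (k/(k−1))·(1 − sum of item variances/σ²_T) = (7/6)·(1 − 12.22/36.88) = 0.78

α = 0.78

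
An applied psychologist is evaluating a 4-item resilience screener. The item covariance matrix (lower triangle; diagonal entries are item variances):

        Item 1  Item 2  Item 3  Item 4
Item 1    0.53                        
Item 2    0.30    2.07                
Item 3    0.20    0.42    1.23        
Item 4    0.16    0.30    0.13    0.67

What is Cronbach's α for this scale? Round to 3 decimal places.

ΣVar(i) = 0.53 + 2.07 + 1.23 + 0.67 = 4.50
Sum of the distinct covariances = 1.51
σ²_T = 4.50 + 2 × 1.51 = 7.52
α = (k/(k−1))·(1 − ΣVar(i)/σ²_T) = (4/3)·(1 − 4.50/7.52) = 0.535

α = 0.535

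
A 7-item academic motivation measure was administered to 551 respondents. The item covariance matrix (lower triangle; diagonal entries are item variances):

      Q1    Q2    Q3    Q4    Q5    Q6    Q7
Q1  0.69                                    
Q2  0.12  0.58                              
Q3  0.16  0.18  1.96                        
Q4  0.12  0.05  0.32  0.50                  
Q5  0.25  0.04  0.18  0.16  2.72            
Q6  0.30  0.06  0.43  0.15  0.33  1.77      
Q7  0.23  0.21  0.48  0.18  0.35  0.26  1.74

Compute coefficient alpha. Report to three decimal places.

sum of item variances = 0.69 + 0.58 + 1.96 + 0.50 + 2.72 + 1.77 + 1.74 = 9.96
Σ_{i<j} σ_ij = 4.56
σ²_total = 9.96 + 2 × 4.56 = 19.08
α = (k/(k−1))·(1 − sum of item variances/σ²_total) = (7/6)·(1 − 9.96/19.08) = 0.558

coefficient alpha = 0.558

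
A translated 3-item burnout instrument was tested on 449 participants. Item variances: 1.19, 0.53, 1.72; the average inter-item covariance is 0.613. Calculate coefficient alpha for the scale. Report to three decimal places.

coefficient alpha = 0.775

sum of item variances = 1.19 + 0.53 + 1.72 = 3.44
Sum of the 3 distinct covariances = 3 × 0.613 = 1.839
σ²_total = sum of item variances + 2·Σcov = 3.44 + 2 × 1.839 = 7.118
α = (3/2)·(1 − 3.44/7.118) = 0.775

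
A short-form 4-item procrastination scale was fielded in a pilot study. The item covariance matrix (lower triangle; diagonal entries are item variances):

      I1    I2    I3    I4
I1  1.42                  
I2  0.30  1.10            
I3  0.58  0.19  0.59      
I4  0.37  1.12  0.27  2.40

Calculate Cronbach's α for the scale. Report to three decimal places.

α = 0.676

ΣVar(i) = 1.42 + 1.10 + 0.59 + 2.40 = 5.51
Σ_{i<j} σ_ij = 2.83
Var(T) = 5.51 + 2 × 2.83 = 11.17
α = (k/(k−1))·(1 − ΣVar(i)/Var(T)) = (4/3)·(1 − 5.51/11.17) = 0.676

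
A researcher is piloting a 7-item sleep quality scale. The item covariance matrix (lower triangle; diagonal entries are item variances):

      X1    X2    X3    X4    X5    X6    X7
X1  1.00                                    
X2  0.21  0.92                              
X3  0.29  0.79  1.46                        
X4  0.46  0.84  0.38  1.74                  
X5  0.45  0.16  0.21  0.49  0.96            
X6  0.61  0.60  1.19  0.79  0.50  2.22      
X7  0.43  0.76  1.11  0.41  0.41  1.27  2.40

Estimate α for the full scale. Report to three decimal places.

α = 0.814

ΣVar(i) = 1.00 + 0.92 + 1.46 + 1.74 + 0.96 + 2.22 + 2.40 = 10.70
Sum of off-diagonal covariances = 12.36
Var(T) = 10.70 + 2 × 12.36 = 35.42
α = (k/(k−1))·(1 − ΣVar(i)/Var(T)) = (7/6)·(1 − 10.70/35.42) = 0.814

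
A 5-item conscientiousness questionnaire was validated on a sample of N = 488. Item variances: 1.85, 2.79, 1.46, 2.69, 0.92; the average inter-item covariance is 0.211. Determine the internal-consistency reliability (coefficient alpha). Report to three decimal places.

coefficient alpha = 0.379

ΣVar(i) = 1.85 + 2.79 + 1.46 + 2.69 + 0.92 = 9.71
Sum of the 10 distinct covariances = 10 × 0.211 = 2.110
σ²_total = ΣVar(i) + 2·Σcov = 9.71 + 2 × 2.110 = 13.930
α = (5/4)·(1 − 9.71/13.930) = 0.379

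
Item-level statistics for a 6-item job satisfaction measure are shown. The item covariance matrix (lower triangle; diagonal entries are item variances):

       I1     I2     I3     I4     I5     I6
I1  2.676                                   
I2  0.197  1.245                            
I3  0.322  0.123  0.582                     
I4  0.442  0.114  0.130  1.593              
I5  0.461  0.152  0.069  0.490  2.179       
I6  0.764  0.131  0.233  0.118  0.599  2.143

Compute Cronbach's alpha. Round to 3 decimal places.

α = 0.546

sum of item variances = 2.676 + 1.245 + 0.582 + 1.593 + 2.179 + 2.143 = 10.418
Sum of off-diagonal covariances = 4.345
Var(T) = 10.418 + 2 × 4.345 = 19.108
α = (k/(k−1))·(1 − sum of item variances/Var(T)) = (6/5)·(1 − 10.418/19.108) = 0.546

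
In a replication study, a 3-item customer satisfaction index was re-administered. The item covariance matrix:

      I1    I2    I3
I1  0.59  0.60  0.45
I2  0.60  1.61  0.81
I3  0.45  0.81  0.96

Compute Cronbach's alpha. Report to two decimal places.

α = 0.81

sum of item variances = 0.59 + 1.61 + 0.96 = 3.16
Sum of the distinct covariances = 1.86
σ²_T = 3.16 + 2 × 1.86 = 6.88
α = (k/(k−1))·(1 − sum of item variances/σ²_T) = (3/2)·(1 − 3.16/6.88) = 0.81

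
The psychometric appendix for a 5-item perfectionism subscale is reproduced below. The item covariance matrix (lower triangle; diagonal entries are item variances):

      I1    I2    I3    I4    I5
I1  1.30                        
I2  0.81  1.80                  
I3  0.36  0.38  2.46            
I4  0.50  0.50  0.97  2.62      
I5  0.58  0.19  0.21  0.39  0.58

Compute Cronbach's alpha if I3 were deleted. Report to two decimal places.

Remaining items: I1, I2, I4, I5 (k = 4).
sum of item variances = 1.30 + 1.80 + 2.62 + 0.58 = 6.30
total variance = 6.30 + 2 × 2.97 = 12.24
α (item deleted) = (4/3)·(1 − 6.30/12.24) = 0.65

Cronbach's alpha = 0.65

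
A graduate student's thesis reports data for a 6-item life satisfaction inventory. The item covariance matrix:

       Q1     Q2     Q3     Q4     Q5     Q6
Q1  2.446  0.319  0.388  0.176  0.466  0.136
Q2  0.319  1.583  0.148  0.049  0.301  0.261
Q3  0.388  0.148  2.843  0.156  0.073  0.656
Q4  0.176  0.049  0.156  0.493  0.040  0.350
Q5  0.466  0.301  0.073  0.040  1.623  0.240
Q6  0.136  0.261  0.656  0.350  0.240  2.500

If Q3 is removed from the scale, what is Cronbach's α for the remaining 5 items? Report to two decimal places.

Remaining items: Q1, Q2, Q4, Q5, Q6 (k = 5).
sum of item variances = 2.446 + 1.583 + 0.493 + 1.623 + 2.500 = 8.645
σ²_T = 8.645 + 2 × 2.338 = 13.321
α (item deleted) = (5/4)·(1 − 8.645/13.321) = 0.44

Cronbach's α = 0.44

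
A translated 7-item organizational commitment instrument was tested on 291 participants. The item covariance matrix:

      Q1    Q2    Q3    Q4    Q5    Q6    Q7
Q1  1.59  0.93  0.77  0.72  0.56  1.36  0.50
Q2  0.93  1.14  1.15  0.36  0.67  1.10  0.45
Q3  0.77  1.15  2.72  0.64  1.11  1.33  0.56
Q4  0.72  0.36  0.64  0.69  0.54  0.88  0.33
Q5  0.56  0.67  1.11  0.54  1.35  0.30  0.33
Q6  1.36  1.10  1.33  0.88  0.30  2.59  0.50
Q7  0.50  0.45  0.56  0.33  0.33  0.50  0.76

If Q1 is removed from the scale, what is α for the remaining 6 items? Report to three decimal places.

Remaining items: Q2, Q3, Q4, Q5, Q6, Q7 (k = 6).
Σσᵢ² = 1.14 + 2.72 + 0.69 + 1.35 + 2.59 + 0.76 = 9.25
σ²_T = 9.25 + 2 × 10.25 = 29.75
α (item deleted) = (6/5)·(1 − 9.25/29.75) = 0.827

α = 0.827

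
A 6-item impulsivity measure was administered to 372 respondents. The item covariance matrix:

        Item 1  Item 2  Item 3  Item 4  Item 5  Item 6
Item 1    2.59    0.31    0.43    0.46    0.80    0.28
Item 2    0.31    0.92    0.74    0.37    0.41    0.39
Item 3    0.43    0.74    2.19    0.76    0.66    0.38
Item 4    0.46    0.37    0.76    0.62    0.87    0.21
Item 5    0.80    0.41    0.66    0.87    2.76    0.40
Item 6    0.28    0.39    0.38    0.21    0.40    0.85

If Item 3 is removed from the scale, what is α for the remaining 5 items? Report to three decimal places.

Remaining items: Item 1, Item 2, Item 4, Item 5, Item 6 (k = 5).
Σσ²ᵢ = 2.59 + 0.92 + 0.62 + 2.76 + 0.85 = 7.74
σ²_total = 7.74 + 2 × 4.50 = 16.74
α (item deleted) = (5/4)·(1 − 7.74/16.74) = 0.672

α = 0.672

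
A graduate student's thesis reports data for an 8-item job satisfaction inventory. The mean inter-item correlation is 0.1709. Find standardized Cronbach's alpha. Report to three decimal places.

Standardized α = k·r̄ / (1 + (k−1)·r̄) = 8 × 0.1709 / (1 + 7 × 0.1709)
  = 1.3672 / 2.1963 = 0.623

α = 0.623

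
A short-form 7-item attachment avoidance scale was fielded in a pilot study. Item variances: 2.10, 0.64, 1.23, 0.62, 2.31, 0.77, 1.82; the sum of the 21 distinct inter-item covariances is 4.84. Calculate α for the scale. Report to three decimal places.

α = 0.589

Σσᵢ² = 2.10 + 0.64 + 1.23 + 0.62 + 2.31 + 0.77 + 1.82 = 9.49
Sum of distinct covariances = 4.84
Var(T) = Σσᵢ² + 2·Σcov = 9.49 + 2 × 4.84 = 19.17
α = (7/6)·(1 − 9.49/19.17) = 0.589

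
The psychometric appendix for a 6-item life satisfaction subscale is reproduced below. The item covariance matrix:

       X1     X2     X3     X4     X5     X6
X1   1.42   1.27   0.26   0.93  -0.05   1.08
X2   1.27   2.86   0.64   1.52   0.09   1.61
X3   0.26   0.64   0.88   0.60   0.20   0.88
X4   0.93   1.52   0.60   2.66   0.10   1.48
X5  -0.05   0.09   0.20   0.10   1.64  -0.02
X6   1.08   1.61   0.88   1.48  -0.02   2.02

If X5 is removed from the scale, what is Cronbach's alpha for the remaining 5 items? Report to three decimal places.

α = 0.845

Remaining items: X1, X2, X3, X4, X6 (k = 5).
sum of item variances = 1.42 + 2.86 + 0.88 + 2.66 + 2.02 = 9.84
σ²_total = 9.84 + 2 × 10.27 = 30.38
α (item deleted) = (5/4)·(1 − 9.84/30.38) = 0.845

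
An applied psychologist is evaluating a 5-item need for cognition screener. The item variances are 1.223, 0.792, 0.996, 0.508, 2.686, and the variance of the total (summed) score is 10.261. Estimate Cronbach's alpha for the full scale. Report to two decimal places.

ΣVar(i) = 1.223 + 0.792 + 0.996 + 0.508 + 2.686 = 6.205
α = (k/(k−1))·(1 − ΣVar(i)/Var(T)) = (5/4)·(1 − 6.205/10.261) = 0.49

Cronbach's alpha = 0.49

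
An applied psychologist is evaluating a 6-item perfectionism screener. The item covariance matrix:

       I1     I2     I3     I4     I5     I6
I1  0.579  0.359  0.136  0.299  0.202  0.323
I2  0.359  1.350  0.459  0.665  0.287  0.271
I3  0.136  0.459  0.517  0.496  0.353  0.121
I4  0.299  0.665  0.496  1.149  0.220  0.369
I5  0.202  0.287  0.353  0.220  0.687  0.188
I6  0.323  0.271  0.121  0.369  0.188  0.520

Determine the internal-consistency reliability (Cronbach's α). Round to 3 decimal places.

Cronbach's α = 0.797

ΣVar(i) = 0.579 + 1.350 + 0.517 + 1.149 + 0.687 + 0.520 = 4.802
Sum of off-diagonal covariances = 4.748
σ²_T = 4.802 + 2 × 4.748 = 14.298
α = (k/(k−1))·(1 − ΣVar(i)/σ²_T) = (6/5)·(1 − 4.802/14.298) = 0.797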